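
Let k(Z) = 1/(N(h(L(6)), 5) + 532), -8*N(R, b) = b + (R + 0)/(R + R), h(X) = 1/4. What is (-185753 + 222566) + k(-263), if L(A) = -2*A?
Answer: 312947329/8501 ≈ 36813.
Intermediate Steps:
h(X) = ¼
N(R, b) = -1/16 - b/8 (N(R, b) = -(b + (R + 0)/(R + R))/8 = -(b + R/((2*R)))/8 = -(b + R*(1/(2*R)))/8 = -(b + ½)/8 = -(½ + b)/8 = -1/16 - b/8)
k(Z) = 16/8501 (k(Z) = 1/((-1/16 - ⅛*5) + 532) = 1/((-1/16 - 5/8) + 532) = 1/(-11/16 + 532) = 1/(8501/16) = 16/8501)
(-185753 + 222566) + k(-263) = (-185753 + 222566) + 16/8501 = 36813 + 16/8501 = 312947329/8501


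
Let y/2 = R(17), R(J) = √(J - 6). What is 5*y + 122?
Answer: 122 + 10*√11 ≈ 155.17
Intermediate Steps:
R(J) = √(-6 + J)
y = 2*√11 (y = 2*√(-6 + 17) = 2*√11 ≈ 6.6332)
5*y + 122 = 5*(2*√11) + 122 = 10*√11 + 122 = 122 + 10*√11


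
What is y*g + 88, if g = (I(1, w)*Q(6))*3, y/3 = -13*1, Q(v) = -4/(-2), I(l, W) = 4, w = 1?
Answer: -848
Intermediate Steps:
Q(v) = 2 (Q(v) = -4*(-½) = 2)
y = -39 (y = 3*(-13*1) = 3*(-13) = -39)
g = 24 (g = (4*2)*3 = 8*3 = 24)
y*g + 88 = -39*24 + 88 = -936 + 88 = -848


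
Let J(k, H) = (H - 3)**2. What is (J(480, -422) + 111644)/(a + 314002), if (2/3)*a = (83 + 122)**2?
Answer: 584538/754079 ≈ 0.77517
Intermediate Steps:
a = 126075/2 (a = 3*(83 + 122)**2/2 = (3/2)*205**2 = (3/2)*42025 = 126075/2 ≈ 63038.)
J(k, H) = (-3 + H)**2
(J(480, -422) + 111644)/(a + 314002) = ((-3 - 422)**2 + 111644)/(126075/2 + 314002) = ((-425)**2 + 111644)/(754079/2) = (180625 + 111644)*(2/754079) = 292269*(2/754079) = 584538/754079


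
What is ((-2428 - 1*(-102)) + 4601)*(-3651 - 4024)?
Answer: -17460625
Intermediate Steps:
((-2428 - 1*(-102)) + 4601)*(-3651 - 4024) = ((-2428 + 102) + 4601)*(-7675) = (-2326 + 4601)*(-7675) = 2275*(-7675) = -17460625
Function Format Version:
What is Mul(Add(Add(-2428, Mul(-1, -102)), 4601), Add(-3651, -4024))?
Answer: -17460625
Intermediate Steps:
Mul(Add(Add(-2428, Mul(-1, -102)), 4601), Add(-3651, -4024)) = Mul(Add(Add(-2428, 102), 4601), -7675) = Mul(Add(-2326, 4601), -7675) = Mul(2275, -7675) = -17460625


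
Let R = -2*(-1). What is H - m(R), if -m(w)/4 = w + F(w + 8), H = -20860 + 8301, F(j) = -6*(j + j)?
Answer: -13031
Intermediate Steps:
F(j) = -12*j
H = -12559
R = 2
m(w) = 384 + 44*w (m(w) = -4*(w - 12*(w + 8)) = -4*(w - 12*(8 + w)) = -4*(w + (-96 - 12*w)) = -4*(-96 - 11*w) = 384 + 44*w)
H - m(R) = -12559 - (384 + 44*2) = -12559 - (384 + 88) = -12559 - 1*472 = -12559 - 472 = -13031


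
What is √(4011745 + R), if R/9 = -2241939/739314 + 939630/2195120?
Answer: 3*√1006503190832615516157298/1502669396 ≈ 2002.9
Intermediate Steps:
R = -70444058731/3005338792 (R = 9*(-2241939/739314 + 939630/2195120) = 9*(-2241939*1/739314 + 939630*(1/2195120)) = 9*(-747313/246438 + 93963/219512) = 9*(-70444058731/27048049128) = -70444058731/3005338792 ≈ -23.440)
√(4011745 + R) = √(4011745 - 70444058731/3005338792) = √(12056582428053309/3005338792) = 3*√1006503190832615516157298/1502669396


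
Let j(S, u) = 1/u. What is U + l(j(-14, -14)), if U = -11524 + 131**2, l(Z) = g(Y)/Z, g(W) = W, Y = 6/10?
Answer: 28143/5 ≈ 5628.6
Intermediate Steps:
Y = 3/5 (Y = 6*(1/10) = 3/5 ≈ 0.60000)
l(Z) = 3/(5*Z)
U = 5637 (U = -11524 + 17161 = 5637)
U + l(j(-14, -14)) = 5637 + 3/(5*(1/(-14))) = 5637 + 3/(5*(-1/14)) = 5637 + (3/5)*(-14) = 5637 - 42/5 = 28143/5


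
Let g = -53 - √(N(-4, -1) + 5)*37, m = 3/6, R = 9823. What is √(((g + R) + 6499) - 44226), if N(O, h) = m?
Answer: √(-111828 - 74*√22)/2 ≈ 167.46*I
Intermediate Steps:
m = ½ (m = 3*(⅙) = ½ ≈ 0.50000)
N(O, h) = ½
g = -53 - 37*√22/2 (g = -53 - √(½ + 5)*37 = -53 - √(11/2)*37 = -53 - √22/2*37 = -53 - 37*√22/2 ≈ -139.77)
√(((g + R) + 6499) - 44226) = √((((-53 - 37*√22/2) + 9823) + 6499) - 44226) = √(((9770 - 37*√22/2) + 6499) - 44226) = √((16269 - 37*√22/2) - 44226) = √(-27957 - 37*√22/2)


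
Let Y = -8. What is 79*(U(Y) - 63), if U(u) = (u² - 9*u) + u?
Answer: 5135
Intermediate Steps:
U(u) = u² - 8*u
79*(U(Y) - 63) = 79*(-8*(-8 - 8) - 63) = 79*(-8*(-16) - 63) = 79*(128 - 63) = 79*65 = 5135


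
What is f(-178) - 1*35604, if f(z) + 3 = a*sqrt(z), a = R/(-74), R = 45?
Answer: -35607 - 45*I*sqrt(178)/74 ≈ -35607.0 - 8.1132*I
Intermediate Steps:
a = -45/74 (a = 45/(-74) = 45*(-1/74) = -45/74 ≈ -0.60811)
f(z) = -3 - 45*sqrt(z)/74
f(-178) - 1*35604 = (-3 - 45*I*sqrt(178)/74) - 1*35604 = (-3 - 45*I*sqrt(178)/74) - 35604 = -35607 - 45*I*sqrt(178)/74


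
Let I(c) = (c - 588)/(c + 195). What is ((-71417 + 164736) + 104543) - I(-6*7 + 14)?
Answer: 33043570/167 ≈ 1.9787e+5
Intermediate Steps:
I(c) = (-588 + c)/(195 + c)
((-71417 + 164736) + 104543) - I(-6*7 + 14) = ((-71417 + 164736) + 104543) - (-588 + (-6*7 + 14))/(195 + (-6*7 + 14)) = (93319 + 104543) - (-588 + (-42 + 14))/(195 + (-42 + 14)) = 197862 - (-588 - 28)/(195 - 28) = 197862 - (-616)/167 = 197862 - 1*(-616/167) = 197862 + 616/167 = 33043570/167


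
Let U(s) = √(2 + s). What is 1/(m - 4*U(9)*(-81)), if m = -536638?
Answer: -268319/143989594154 - 81*√11/71994797077 ≈ -1.8672e-6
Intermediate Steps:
1/(m - 4*U(9)*(-81)) = 1/(-536638 - 4*√(2 + 9)*(-81)) = 1/(-536638 - 4*√11*(-81)) = 1/(-536638 + 324*√11)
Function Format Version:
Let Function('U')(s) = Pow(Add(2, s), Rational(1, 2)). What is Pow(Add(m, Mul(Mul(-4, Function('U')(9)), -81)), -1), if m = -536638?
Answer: Add(Rational(-268319, 143989594154), Mul(Rational(-81, 71994797077), Pow(11, Rational(1, 2)))) ≈ -1.8672e-6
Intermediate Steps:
Pow(Add(m, Mul(Mul(-4, Function('U')(9)), -81)), -1) = Pow(Add(-536638, Mul(Mul(-4, Pow(Add(2, 9), Rational(1, 2))), -81)), -1) = Pow(Add(-536638, Mul(Mul(-4, Pow(11, Rational(1, 2))), -81)), -1) = Pow(Add(-536638, Mul(324, Pow(11, Rational(1, 2)))), -1)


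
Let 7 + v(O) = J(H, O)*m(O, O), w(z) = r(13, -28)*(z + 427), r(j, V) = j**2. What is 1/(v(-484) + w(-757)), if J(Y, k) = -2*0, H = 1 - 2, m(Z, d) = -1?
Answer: -1/55777 ≈ -1.7929e-5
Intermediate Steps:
H = -1
J(Y, k) = 0
w(z) = 72163 + 169*z (w(z) = 13**2*(z + 427) = 169*(427 + z) = 72163 + 169*z)
v(O) = -7 (v(O) = -7 + 0*(-1) = -7 + 0 = -7)
1/(v(-484) + w(-757)) = 1/(-7 + (72163 + 169*(-757))) = 1/(-7 + (72163 - 127933)) = 1/(-7 - 55770) = 1/(-55777) = -1/55777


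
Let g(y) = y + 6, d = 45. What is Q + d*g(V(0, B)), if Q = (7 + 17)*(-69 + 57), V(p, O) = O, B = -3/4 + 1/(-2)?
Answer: -297/4 ≈ -74.250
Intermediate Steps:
B = -5/4 (B = -3*1/4 + 1*(-1/2) = -3/4 - 1/2 = -5/4 ≈ -1.2500)
g(y) = 6 + y
Q = -288 (Q = 24*(-12) = -288)
Q + d*g(V(0, B)) = -288 + 45*(6 - 5/4) = -288 + 45*(19/4) = -288 + 855/4 = -297/4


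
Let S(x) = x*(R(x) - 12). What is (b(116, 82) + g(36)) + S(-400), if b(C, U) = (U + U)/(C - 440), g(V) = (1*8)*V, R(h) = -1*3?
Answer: 509287/81 ≈ 6287.5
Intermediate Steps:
R(h) = -3
g(V) = 8*V
S(x) = -15*x (S(x) = x*(-3 - 12) = x*(-15) = -15*x)
b(C, U) = 2*U/(-440 + C) (b(C, U) = (2*U)/(-440 + C) = 2*U/(-440 + C))
(b(116, 82) + g(36)) + S(-400) = (2*82/(-440 + 116) + 8*36) - 15*(-400) = (2*82/(-324) + 288) + 6000 = (2*82*(-1/324) + 288) + 6000 = (-41/81 + 288) + 6000 = 23287/81 + 6000 = 509287/81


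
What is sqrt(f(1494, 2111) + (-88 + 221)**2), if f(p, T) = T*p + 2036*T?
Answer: sqrt(7469519) ≈ 2733.0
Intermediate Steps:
f(p, T) = 2036*T + T*p
sqrt(f(1494, 2111) + (-88 + 221)**2) = sqrt(2111*(2036 + 1494) + (-88 + 221)**2) = sqrt(2111*3530 + 133**2) = sqrt(7451830 + 17689) = sqrt(7469519)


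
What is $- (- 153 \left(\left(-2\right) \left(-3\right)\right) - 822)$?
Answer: $1740$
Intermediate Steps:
$- (- 153 \left(\left(-2\right) \left(-3\right)\right) - 822) = - (\left(-153\right) 6 - 822) = - (-918 - 822) = \left(-1\right) \left(-1740\right) = 1740$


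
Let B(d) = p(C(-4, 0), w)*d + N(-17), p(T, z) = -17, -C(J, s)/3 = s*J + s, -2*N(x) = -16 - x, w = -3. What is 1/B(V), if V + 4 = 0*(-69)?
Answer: 2/135 ≈ 0.014815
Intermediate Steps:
N(x) = 8 + x/2 (N(x) = -(-16 - x)/2 = 8 + x/2)
C(J, s) = -3*s - 3*J*s (C(J, s) = -3*(s*J + s) = -3*(J*s + s) = -3*(s + J*s) = -3*s - 3*J*s)
V = -4 (V = -4 + 0*(-69) = -4 + 0 = -4)
B(d) = -1/2 - 17*d (B(d) = -17*d + (8 + (1/2)*(-17)) = -17*d + (8 - 17/2) = -17*d - 1/2 = -1/2 - 17*d)
1/B(V) = 1/(-1/2 - 17*(-4)) = 1/(-1/2 + 68) = 1/(135/2) = 2/135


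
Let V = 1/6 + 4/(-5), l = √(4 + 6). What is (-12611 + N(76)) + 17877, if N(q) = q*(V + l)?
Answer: 78268/15 + 76*√10 ≈ 5458.2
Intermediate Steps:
l = √10 ≈ 3.1623
V = -19/30 (V = 1*(⅙) + 4*(-⅕) = ⅙ - ⅘ = -19/30 ≈ -0.63333)
N(q) = q*(-19/30 + √10)
(-12611 + N(76)) + 17877 = (-12611 + (1/30)*76*(-19 + 30*√10)) + 17877 = (-12611 + (-722/15 + 76*√10)) + 17877 = (-189887/15 + 76*√10) + 17877 = 78268/15 + 76*√10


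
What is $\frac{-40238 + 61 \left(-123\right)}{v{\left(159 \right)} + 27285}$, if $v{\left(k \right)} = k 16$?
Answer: $- \frac{47741}{29829} \approx -1.6005$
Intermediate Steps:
$v{\left(k \right)} = 16 k$
$\frac{-40238 + 61 \left(-123\right)}{v{\left(159 \right)} + 27285} = \frac{-40238 + 61 \left(-123\right)}{16 \cdot 159 + 27285} = \frac{-40238 - 7503}{2544 + 27285} = - \frac{47741}{29829}$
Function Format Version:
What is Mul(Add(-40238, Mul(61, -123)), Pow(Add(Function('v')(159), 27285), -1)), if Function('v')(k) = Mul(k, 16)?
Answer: Rational(-47741, 29829) ≈ -1.6005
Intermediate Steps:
Function('v')(k) = Mul(16, k)
Mul(Add(-40238, Mul(61, -123)), Pow(Add(Function('v')(159), 27285), -1)) = Mul(Add(-40238, Mul(61, -123)), Pow(Add(Mul(16, 159), 27285), -1)) = Mul(Add(-40238, -7503), Pow(Add(2544, 27285), -1)) = Mul(-47741, Pow(29829, -1)) = Mul(-47741, Rational(1, 29829)) = Rational(-47741, 29829)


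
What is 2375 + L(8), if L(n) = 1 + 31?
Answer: 2407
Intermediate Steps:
L(n) = 32
2375 + L(8) = 2375 + 32 = 2407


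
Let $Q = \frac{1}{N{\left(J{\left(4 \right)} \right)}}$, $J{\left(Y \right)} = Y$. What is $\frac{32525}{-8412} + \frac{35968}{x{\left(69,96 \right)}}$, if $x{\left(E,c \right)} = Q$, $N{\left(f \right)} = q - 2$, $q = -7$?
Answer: $- \frac{2723097869}{8412} \approx -3.2372 \cdot 10^{5}$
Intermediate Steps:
$N{\left(f \right)} = -9$ ($N{\left(f \right)} = -7 - 2 = -9$)
$Q = - \frac{1}{9}$ ($Q = \frac{1}{-9} = - \frac{1}{9} \approx -0.11111$)
$x{\left(E,c \right)} = - \frac{1}{9}$
$\frac{32525}{-8412} + \frac{35968}{x{\left(69,96 \right)}} = \frac{32525}{-8412} + \frac{35968}{- \frac{1}{9}} = 32525 \left(- \frac{1}{8412}\right) + 35968 \left(-9\right) = - \frac{32525}{8412} - 323712 = - \frac{2723097869}{8412}$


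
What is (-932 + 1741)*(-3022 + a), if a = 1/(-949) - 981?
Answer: -3073268032/949 ≈ -3.2384e+6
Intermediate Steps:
a = -930970/949 (a = -1/949 - 981 = -930970/949 ≈ -981.00)
(-932 + 1741)*(-3022 + a) = (-932 + 1741)*(-3022 - 930970/949) = 809*(-3798848/949) = -3073268032/949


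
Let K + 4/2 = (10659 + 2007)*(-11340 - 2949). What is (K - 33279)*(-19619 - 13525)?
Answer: 5999652471720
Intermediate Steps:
K = -180984476 (K = -2 + (10659 + 2007)*(-11340 - 2949) = -2 + 12666*(-14289) = -2 - 180984474 = -180984476)
(K - 33279)*(-19619 - 13525) = (-180984476 - 33279)*(-19619 - 13525) = -181017755*(-33144) = 5999652471720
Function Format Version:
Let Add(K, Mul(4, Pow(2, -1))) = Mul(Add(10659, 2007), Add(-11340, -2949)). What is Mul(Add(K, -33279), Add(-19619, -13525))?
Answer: 5999652471720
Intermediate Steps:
K = -180984476 (K = Add(-2, Mul(Add(10659, 2007), Add(-11340, -2949))) = Add(-2, Mul(12666, -14289)) = Add(-2, -180984474) = -180984476)
Mul(Add(K, -33279), Add(-19619, -13525)) = Mul(Add(-180984476, -33279), Add(-19619, -13525)) = Mul(-181017755, -33144) = 5999652471720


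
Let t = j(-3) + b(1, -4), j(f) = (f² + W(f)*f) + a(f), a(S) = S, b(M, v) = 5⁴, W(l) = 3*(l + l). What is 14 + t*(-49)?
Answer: -33551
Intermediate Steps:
W(l) = 6*l (W(l) = 3*(2*l) = 6*l)
b(M, v) = 625
j(f) = f + 7*f² (j(f) = (f² + (6*f)*f) + f = (f² + 6*f²) + f = 7*f² + f = f + 7*f²)
t = 685 (t = -3*(1 + 7*(-3)) + 625 = -3*(1 - 21) + 625 = -3*(-20) + 625 = 60 + 625 = 685)
14 + t*(-49) = 14 + 685*(-49) = 14 - 33565 = -33551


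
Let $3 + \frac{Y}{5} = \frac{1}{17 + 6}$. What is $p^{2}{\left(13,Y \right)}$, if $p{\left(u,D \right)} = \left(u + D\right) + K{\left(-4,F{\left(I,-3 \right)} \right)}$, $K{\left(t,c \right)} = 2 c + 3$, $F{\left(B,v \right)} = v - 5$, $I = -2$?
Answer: $\frac{115600}{529} \approx 218.53$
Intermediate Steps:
$F{\left(B,v \right)} = -5 + v$
$Y = - \frac{340}{23}$ ($Y = -15 + \frac{5}{17 + 6} = -15 + \frac{5}{23} = - \frac{340}{23} \approx -14.783$)
$K{\left(t,c \right)} = 3 + 2 c$
$p{\left(u,D \right)} = -13 + D + u$ ($p{\left(u,D \right)} = \left(u + D\right) + \left(3 + 2 \left(-5 - 3\right)\right) = \left(D + u\right) + \left(3 + 2 \left(-8\right)\right) = \left(D + u\right) + \left(3 - 16\right) = \left(D + u\right) - 13 = -13 + D + u$)
$p^{2}{\left(13,Y \right)} = \left(-13 - \frac{340}{23} + 13\right)^{2} = \left(- \frac{340}{23}\right)^{2} = \frac{115600}{529}$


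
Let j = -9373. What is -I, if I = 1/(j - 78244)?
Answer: 1/87617 ≈ 1.1413e-5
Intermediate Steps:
I = -1/87617 (I = 1/(-9373 - 78244) = 1/(-87617) = -1/87617 ≈ -1.1413e-5)
-I = -1*(-1/87617) = 1/87617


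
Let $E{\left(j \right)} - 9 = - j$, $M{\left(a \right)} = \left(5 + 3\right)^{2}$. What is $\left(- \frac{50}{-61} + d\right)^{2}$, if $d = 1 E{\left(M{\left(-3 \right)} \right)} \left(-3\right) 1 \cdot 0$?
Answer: $\frac{2500}{3721} \approx 0.67186$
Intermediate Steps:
$M{\left(a \right)} = 64$ ($M{\left(a \right)} = 8^{2} = 64$)
$E{\left(j \right)} = 9 - j$
$d = 0$ ($d = 1 \left(9 - 64\right) \left(-3\right) 1 \cdot 0 = 1 \left(9 - 64\right) \left(\left(-3\right) 0\right) = 1 \left(-55\right) 0 = \left(-55\right) 0 = 0$)
$\left(- \frac{50}{-61} + d\right)^{2} = \left(- \frac{50}{-61} + 0\right)^{2} = \left(\left(-50\right) \left(- \frac{1}{61}\right) + 0\right)^{2} = \left(\frac{50}{61} + 0\right)^{2} = \left(\frac{50}{61}\right)^{2} = \frac{2500}{3721}$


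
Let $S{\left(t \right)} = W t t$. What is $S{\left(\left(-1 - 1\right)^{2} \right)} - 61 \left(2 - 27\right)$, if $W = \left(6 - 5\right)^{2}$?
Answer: $1541$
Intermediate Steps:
$W = 1$ ($W = 1^{2} = 1$)
$S{\left(t \right)} = t^{2}$ ($S{\left(t \right)} = 1 t t = t t = t^{2}$)
$S{\left(\left(-1 - 1\right)^{2} \right)} - 61 \left(2 - 27\right) = \left(\left(-1 - 1\right)^{2}\right)^{2} - 61 \left(2 - 27\right) = \left(\left(-2\right)^{2}\right)^{2} - -1525 = 4^{2} + 1525 = 16 + 1525 = 1541$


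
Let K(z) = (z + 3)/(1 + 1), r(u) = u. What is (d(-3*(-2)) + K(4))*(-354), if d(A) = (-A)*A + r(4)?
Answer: 10089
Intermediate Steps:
d(A) = 4 - A² (d(A) = (-A)*A + 4 = -A² + 4 = 4 - A²)
K(z) = 3/2 + z/2 (K(z) = (3 + z)/2 = (3 + z)*(½) = 3/2 + z/2)
(d(-3*(-2)) + K(4))*(-354) = ((4 - (-3*(-2))²) + (3/2 + (½)*4))*(-354) = ((4 - 1*6²) + (3/2 + 2))*(-354) = ((4 - 1*36) + 7/2)*(-354) = ((4 - 36) + 7/2)*(-354) = (-32 + 7/2)*(-354) = -57/2*(-354) = 10089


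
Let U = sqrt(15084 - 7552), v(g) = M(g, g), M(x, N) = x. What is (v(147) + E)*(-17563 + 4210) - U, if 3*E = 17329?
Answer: -79094270 - 2*sqrt(1883) ≈ -7.9094e+7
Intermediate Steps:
E = 17329/3 (E = (1/3)*17329 = 17329/3 ≈ 5776.3)
v(g) = g
U = 2*sqrt(1883) (U = sqrt(7532) = 2*sqrt(1883) ≈ 86.787)
(v(147) + E)*(-17563 + 4210) - U = (147 + 17329/3)*(-17563 + 4210) - 2*sqrt(1883) = (17770/3)*(-13353) - 2*sqrt(1883) = -79094270 - 2*sqrt(1883)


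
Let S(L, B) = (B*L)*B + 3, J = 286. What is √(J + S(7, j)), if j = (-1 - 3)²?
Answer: √2081 ≈ 45.618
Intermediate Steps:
j = 16 (j = (-4)² = 16)
S(L, B) = 3 + L*B² (S(L, B) = L*B² + 3 = 3 + L*B²)
√(J + S(7, j)) = √(286 + (3 + 7*16²)) = √(286 + (3 + 7*256)) = √(286 + (3 + 1792)) = √(286 + 1795) = √2081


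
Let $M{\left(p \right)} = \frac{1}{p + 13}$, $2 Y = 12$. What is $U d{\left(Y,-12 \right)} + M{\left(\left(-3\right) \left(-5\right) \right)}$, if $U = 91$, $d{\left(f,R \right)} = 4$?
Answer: $\frac{10193}{28} \approx 364.04$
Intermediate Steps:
$Y = 6$ ($Y = \frac{1}{2} \cdot 12 = 6$)
$M{\left(p \right)} = \frac{1}{13 + p}$
$U d{\left(Y,-12 \right)} + M{\left(\left(-3\right) \left(-5\right) \right)} = 91 \cdot 4 + \frac{1}{13 - -15} = 364 + \frac{1}{13 + 15} = 364 + \frac{1}{28} = \frac{10193}{28}$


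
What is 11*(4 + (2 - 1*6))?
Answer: 0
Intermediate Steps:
11*(4 + (2 - 1*6)) = 11*(4 + (2 - 6)) = 11*(4 - 4) = 11*0 = 0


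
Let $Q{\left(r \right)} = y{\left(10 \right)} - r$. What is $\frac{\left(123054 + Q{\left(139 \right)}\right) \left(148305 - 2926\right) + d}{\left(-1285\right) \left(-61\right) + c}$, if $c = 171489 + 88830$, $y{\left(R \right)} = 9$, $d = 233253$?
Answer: $\frac{17870801449}{338704} \approx 52762.0$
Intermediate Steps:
$Q{\left(r \right)} = 9 - r$
$c = 260319$
$\frac{\left(123054 + Q{\left(139 \right)}\right) \left(148305 - 2926\right) + d}{\left(-1285\right) \left(-61\right) + c} = \frac{\left(123054 + \left(9 - 139\right)\right) \left(148305 - 2926\right) + 233253}{\left(-1285\right) \left(-61\right) + 260319} = \frac{\left(123054 + \left(9 - 139\right)\right) 145379 + 233253}{78385 + 260319} = \frac{\left(123054 - 130\right) 145379 + 233253}{338704} = \left(122924 \cdot 145379 + 233253\right) \frac{1}{338704} = \left(17870568196 + 233253\right) \frac{1}{338704} = 17870801449 \cdot \frac{1}{338704} = \frac{17870801449}{338704}$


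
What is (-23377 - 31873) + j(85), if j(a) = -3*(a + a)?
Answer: -55760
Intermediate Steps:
j(a) = -6*a
(-23377 - 31873) + j(85) = (-23377 - 31873) - 6*85 = -55250 - 510 = -55760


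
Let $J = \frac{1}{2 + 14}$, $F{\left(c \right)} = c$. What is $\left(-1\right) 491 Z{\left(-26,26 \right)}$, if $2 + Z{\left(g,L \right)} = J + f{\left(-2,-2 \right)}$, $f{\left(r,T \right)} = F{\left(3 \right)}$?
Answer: $- \frac{8347}{16} \approx -521.69$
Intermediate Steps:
$f{\left(r,T \right)} = 3$
$J = \frac{1}{16} \approx 0.0625$
$Z{\left(g,L \right)} = \frac{17}{16}$ ($Z{\left(g,L \right)} = -2 + \left(\frac{1}{16} + 3\right) = -2 + \frac{49}{16} = \frac{17}{16}$)
$\left(-1\right) 491 Z{\left(-26,26 \right)} = \left(-1\right) 491 \cdot \frac{17}{16} = \left(-491\right) \frac{17}{16} = - \frac{8347}{16}$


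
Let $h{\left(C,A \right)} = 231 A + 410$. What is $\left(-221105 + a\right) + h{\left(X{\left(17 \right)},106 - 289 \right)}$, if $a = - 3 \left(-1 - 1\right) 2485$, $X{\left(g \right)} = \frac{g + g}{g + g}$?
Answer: $-248058$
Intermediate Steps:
$X{\left(g \right)} = 1$ ($X{\left(g \right)} = \frac{2 g}{2 g} = 2 g \frac{1}{2 g} = 1$)
$h{\left(C,A \right)} = 410 + 231 A$
$a = 14910$ ($a = \left(-3\right) \left(-2\right) 2485 = 6 \cdot 2485 = 14910$)
$\left(-221105 + a\right) + h{\left(X{\left(17 \right)},106 - 289 \right)} = \left(-221105 + 14910\right) + \left(410 + 231 \left(106 - 289\right)\right) = -206195 + \left(410 + 231 \left(106 - 289\right)\right) = -206195 + \left(410 + 231 \left(-183\right)\right) = -206195 + \left(410 - 42273\right) = -206195 - 41863 = -248058$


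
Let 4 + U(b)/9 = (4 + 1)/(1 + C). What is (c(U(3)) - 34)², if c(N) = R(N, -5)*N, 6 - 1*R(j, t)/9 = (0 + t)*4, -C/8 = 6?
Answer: 166509699136/2209 ≈ 7.5378e+7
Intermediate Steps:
C = -48 (C = -8*6 = -48)
R(j, t) = 54 - 36*t (R(j, t) = 54 - 9*(0 + t)*4 = 54 - 9*t*4 = 54 - 36*t)
U(b) = -1737/47 (U(b) = -36 + 9*((4 + 1)/(1 - 48)) = -36 + 9*(5/(-47)) = -36 + 9*(5*(-1/47)) = -36 + 9*(-5/47) = -36 - 45/47 = -1737/47)
c(N) = 234*N (c(N) = (54 - 36*(-5))*N = (54 + 180)*N = 234*N)
(c(U(3)) - 34)² = (234*(-1737/47) - 34)² = (-406458/47 - 34)² = (-408056/47)² = 166509699136/2209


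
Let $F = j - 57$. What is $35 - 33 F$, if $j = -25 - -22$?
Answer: $2015$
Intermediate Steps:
$j = -3$ ($j = -25 + 22 = -3$)
$F = -60$ ($F = -3 - 57 = -60$)
$35 - 33 F = 35 - -1980 = 35 + 1980 = 2015$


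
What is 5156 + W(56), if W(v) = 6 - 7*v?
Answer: 4770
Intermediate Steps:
5156 + W(56) = 5156 + (6 - 7*56) = 5156 + (6 - 392) = 5156 - 386 = 4770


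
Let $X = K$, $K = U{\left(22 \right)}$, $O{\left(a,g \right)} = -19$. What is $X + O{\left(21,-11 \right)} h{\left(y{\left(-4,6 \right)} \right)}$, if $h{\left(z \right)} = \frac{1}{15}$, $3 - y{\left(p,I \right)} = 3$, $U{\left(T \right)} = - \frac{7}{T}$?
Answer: $- \frac{523}{330} \approx -1.5848$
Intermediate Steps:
$y{\left(p,I \right)} = 0$ ($y{\left(p,I \right)} = 3 - 3 = 0$)
$K = - \frac{7}{22} \approx -0.31818$
$h{\left(z \right)} = \frac{1}{15}$
$X = - \frac{7}{22} \approx -0.31818$
$X + O{\left(21,-11 \right)} h{\left(y{\left(-4,6 \right)} \right)} = - \frac{7}{22} - \frac{19}{15} = - \frac{523}{330}$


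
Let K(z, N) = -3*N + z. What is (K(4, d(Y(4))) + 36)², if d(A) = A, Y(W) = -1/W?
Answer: 26569/16 ≈ 1660.6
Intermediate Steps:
K(z, N) = z - 3*N
(K(4, d(Y(4))) + 36)² = ((4 - (-3)/4) + 36)² = ((4 - 3*(-¼)) + 36)² = ((4 + ¾) + 36)² = (19/4 + 36)² = (163/4)² = 26569/16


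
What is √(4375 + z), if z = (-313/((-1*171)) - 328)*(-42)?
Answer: 1015*√57/57 ≈ 134.44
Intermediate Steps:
z = 780850/57 (z = (-313/(-171) - 328)*(-42) = (-313*(-1/171) - 328)*(-42) = (313/171 - 328)*(-42) = -55775/171*(-42) = 780850/57 ≈ 13699.)
√(4375 + z) = √(4375 + 780850/57) = √(1030225/57) = 1015*√57/57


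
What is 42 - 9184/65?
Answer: -6454/65 ≈ -99.292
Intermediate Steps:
42 - 9184/65 = -6454/65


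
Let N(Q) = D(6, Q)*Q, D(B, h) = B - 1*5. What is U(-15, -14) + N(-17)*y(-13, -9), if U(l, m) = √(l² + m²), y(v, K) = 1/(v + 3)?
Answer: 17/10 + √421 ≈ 22.218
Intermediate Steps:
D(B, h) = -5 + B (D(B, h) = B - 5 = -5 + B)
y(v, K) = 1/(3 + v)
N(Q) = Q (N(Q) = (-5 + 6)*Q = 1*Q = Q)
U(-15, -14) + N(-17)*y(-13, -9) = √((-15)² + (-14)²) - 17/(3 - 13) = √(225 + 196) - 17/(-10) = √421 - 17*(-⅒) = √421 + 17/10 = 17/10 + √421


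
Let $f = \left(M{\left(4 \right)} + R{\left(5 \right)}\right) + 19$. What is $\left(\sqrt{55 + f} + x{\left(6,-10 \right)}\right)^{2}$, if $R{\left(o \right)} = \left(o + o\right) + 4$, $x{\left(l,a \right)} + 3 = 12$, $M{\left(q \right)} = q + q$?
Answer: $177 + 72 \sqrt{6} \approx 353.36$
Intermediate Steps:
$M{\left(q \right)} = 2 q$
$x{\left(l,a \right)} = 9$ ($x{\left(l,a \right)} = -3 + 12 = 9$)
$R{\left(o \right)} = 4 + 2 o$ ($R{\left(o \right)} = 2 o + 4 = 4 + 2 o$)
$f = 41$ ($f = \left(2 \cdot 4 + \left(4 + 2 \cdot 5\right)\right) + 19 = \left(8 + \left(4 + 10\right)\right) + 19 = \left(8 + 14\right) + 19 = 22 + 19 = 41$)
$\left(\sqrt{55 + f} + x{\left(6,-10 \right)}\right)^{2} = \left(\sqrt{55 + 41} + 9\right)^{2} = \left(\sqrt{96} + 9\right)^{2} = \left(4 \sqrt{6} + 9\right)^{2} = \left(9 + 4 \sqrt{6}\right)^{2}$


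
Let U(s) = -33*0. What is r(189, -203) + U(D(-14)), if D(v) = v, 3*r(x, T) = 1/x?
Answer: 1/567 ≈ 0.0017637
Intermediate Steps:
r(x, T) = 1/(3*x)
U(s) = 0
r(189, -203) + U(D(-14)) = (⅓)/189 + 0 = (⅓)*(1/189) + 0 = 1/567 + 0 = 1/567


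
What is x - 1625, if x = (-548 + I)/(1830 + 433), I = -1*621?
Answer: -3678544/2263 ≈ -1625.5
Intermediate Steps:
I = -621
x = -1169/2263 (x = (-548 - 621)/(1830 + 433) = -1169/2263 ≈ -0.51657)
x - 1625 = -1169/2263 - 1625 = -3678544/2263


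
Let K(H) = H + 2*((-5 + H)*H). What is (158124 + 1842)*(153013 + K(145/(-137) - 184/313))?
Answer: 45013549292386334208/1838780161 ≈ 2.4480e+10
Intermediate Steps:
K(H) = H + 2*H*(-5 + H) (K(H) = H + 2*(H*(-5 + H)) = H + 2*H*(-5 + H))
(158124 + 1842)*(153013 + K(145/(-137) - 184/313)) = (158124 + 1842)*(153013 + (145/(-137) - 184/313)*(-9 + 2*(145/(-137) - 184/313))) = 159966*(153013 + (145*(-1/137) - 184*1/313)*(-9 + 2*(145*(-1/137) - 184*1/313))) = 159966*(153013 + (-145/137 - 184/313)*(-9 + 2*(-145/137 - 184/313))) = 159966*(153013 - 70593*(-9 + 2*(-70593/42881))/42881) = 159966*(153013 - 70593*(-9 - 141186/42881)/42881) = 159966*(153013 - 70593/42881*(-527115/42881)) = 159966*(153013 + 37210629195/1838780161) = 159966*(281394479404288/1838780161) = 45013549292386334208/1838780161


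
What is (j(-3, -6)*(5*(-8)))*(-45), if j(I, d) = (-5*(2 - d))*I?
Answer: 216000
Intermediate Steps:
j(I, d) = I*(-10 + 5*d) (j(I, d) = (-10 + 5*d)*I = I*(-10 + 5*d))
(j(-3, -6)*(5*(-8)))*(-45) = ((5*(-3)*(-2 - 6))*(5*(-8)))*(-45) = ((5*(-3)*(-8))*(-40))*(-45) = (120*(-40))*(-45) = -4800*(-45) = 216000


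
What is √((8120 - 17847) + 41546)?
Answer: √31819 ≈ 178.38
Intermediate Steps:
√((8120 - 17847) + 41546) = √(-9727 + 41546) = √31819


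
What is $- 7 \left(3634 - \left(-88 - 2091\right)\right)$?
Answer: $-40691$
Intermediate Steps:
$- 7 \left(3634 - \left(-88 - 2091\right)\right) = - 7 \left(3634 - -2179\right) = - 7 \left(3634 + 2179\right) = \left(-7\right) 5813 = -40691$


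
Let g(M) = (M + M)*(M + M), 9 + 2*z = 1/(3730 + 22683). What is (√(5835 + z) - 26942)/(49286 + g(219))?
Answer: -13471/120565 + √4067628333761/6368966690 ≈ -0.11142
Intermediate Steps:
z = -118858/26413 (z = -9/2 + 1/(2*(3730 + 22683)) = -9/2 + (½)/26413 = -9/2 + (½)*(1/26413) = -9/2 + 1/52826 = -118858/26413 ≈ -4.5000)
g(M) = 4*M² (g(M) = (2*M)*(2*M) = 4*M²)
(√(5835 + z) - 26942)/(49286 + g(219)) = (√(5835 - 118858/26413) - 26942)/(49286 + 4*219²) = (√(154000997/26413) - 26942)/(49286 + 4*47961) = (√4067628333761/26413 - 26942)/(49286 + 191844) = (-26942 + √4067628333761/26413)/241130 = (-26942 + √4067628333761/26413)*(1/241130) = -13471/120565 + √4067628333761/6368966690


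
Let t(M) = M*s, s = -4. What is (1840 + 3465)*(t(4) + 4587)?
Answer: 24249155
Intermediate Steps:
t(M) = -4*M (t(M) = M*(-4) = -4*M)
(1840 + 3465)*(t(4) + 4587) = (1840 + 3465)*(-4*4 + 4587) = 5305*(-16 + 4587) = 5305*4571 = 24249155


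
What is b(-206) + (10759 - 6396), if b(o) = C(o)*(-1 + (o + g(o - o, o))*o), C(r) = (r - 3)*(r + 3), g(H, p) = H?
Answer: 1800394108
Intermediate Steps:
C(r) = (-3 + r)*(3 + r)
b(o) = (-1 + o²)*(-9 + o²) (b(o) = (-9 + o²)*(-1 + (o + (o - o))*o) = (-9 + o²)*(-1 + (o + 0)*o) = (-9 + o²)*(-1 + o*o) = (-9 + o²)*(-1 + o²) = (-1 + o²)*(-9 + o²))
b(-206) + (10759 - 6396) = (-1 + (-206)²)*(-9 + (-206)²) + (10759 - 6396) = (-1 + 42436)*(-9 + 42436) + 4363 = 42435*42427 + 4363 = 1800389745 + 4363 = 1800394108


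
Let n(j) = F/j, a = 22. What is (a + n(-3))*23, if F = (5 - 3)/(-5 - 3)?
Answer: 6095/12 ≈ 507.92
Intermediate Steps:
F = -1/4 (F = 2/(-8) = 2*(-1/8) = -1/4 ≈ -0.25000)
n(j) = -1/(4*j)
(a + n(-3))*23 = (22 - 1/4/(-3))*23 = (22 - 1/4*(-1/3))*23 = (22 + 1/12)*23 = (265/12)*23 = 6095/12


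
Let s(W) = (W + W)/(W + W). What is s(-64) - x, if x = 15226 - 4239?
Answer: -10986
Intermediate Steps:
x = 10987
s(W) = 1 (s(W) = (2*W)/((2*W)) = (2*W)*(1/(2*W)) = 1)
s(-64) - x = 1 - 1*10987 = 1 - 10987 = -10986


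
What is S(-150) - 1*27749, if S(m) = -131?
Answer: -27880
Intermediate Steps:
S(-150) - 1*27749 = -131 - 1*27749 = -131 - 27749 = -27880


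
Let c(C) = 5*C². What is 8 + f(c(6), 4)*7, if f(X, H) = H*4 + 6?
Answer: 162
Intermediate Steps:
f(X, H) = 6 + 4*H (f(X, H) = 4*H + 6 = 6 + 4*H)
8 + f(c(6), 4)*7 = 8 + (6 + 4*4)*7 = 8 + (6 + 16)*7 = 8 + 22*7 = 8 + 154 = 162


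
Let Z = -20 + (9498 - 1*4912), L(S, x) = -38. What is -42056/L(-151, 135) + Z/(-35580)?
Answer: 124681581/112670 ≈ 1106.6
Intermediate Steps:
Z = 4566 (Z = -20 + (9498 - 4912) = -20 + 4586 = 4566)
-42056/L(-151, 135) + Z/(-35580) = -42056/(-38) + 4566/(-35580) = -42056*(-1/38) + 4566*(-1/35580) = 21028/19 - 761/5930 = 124681581/112670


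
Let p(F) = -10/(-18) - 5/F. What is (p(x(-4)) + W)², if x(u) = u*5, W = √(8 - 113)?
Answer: -135239/1296 + 29*I*√105/18 ≈ -104.35 + 16.509*I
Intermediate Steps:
W = I*√105 (W = √(-105) = I*√105 ≈ 10.247*I)
x(u) = 5*u
p(F) = 5/9 - 5/F (p(F) = -10*(-1/18) - 5/F = 5/9 - 5/F)
(p(x(-4)) + W)² = ((5/9 - 5/(5*(-4))) + I*√105)² = ((5/9 - 5/(-20)) + I*√105)² = ((5/9 - 5*(-1/20)) + I*√105)² = ((5/9 + ¼) + I*√105)² = (29/36 + I*√105)²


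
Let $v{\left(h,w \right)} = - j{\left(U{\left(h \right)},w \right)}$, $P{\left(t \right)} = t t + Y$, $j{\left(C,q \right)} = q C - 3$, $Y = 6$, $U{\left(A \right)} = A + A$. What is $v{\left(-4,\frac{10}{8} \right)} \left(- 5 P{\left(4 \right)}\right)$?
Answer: $-1430$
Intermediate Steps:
$U{\left(A \right)} = 2 A$
$j{\left(C,q \right)} = -3 + C q$ ($j{\left(C,q \right)} = C q - 3 = -3 + C q$)
$P{\left(t \right)} = 6 + t^{2}$ ($P{\left(t \right)} = t t + 6 = t^{2} + 6 = 6 + t^{2}$)
$v{\left(h,w \right)} = 3 - 2 h w$ ($v{\left(h,w \right)} = - (-3 + 2 h w) = 3 - 2 h w$)
$v{\left(-4,\frac{10}{8} \right)} \left(- 5 P{\left(4 \right)}\right) = \left(3 - - 8 \cdot \frac{10}{8}\right) \left(- 5 \left(6 + 4^{2}\right)\right) = \left(3 - - 8 \cdot 10 \cdot \frac{1}{8}\right) \left(- 5 \left(6 + 16\right)\right) = \left(3 - \left(-8\right) \frac{5}{4}\right) \left(\left(-5\right) 22\right) = \left(3 + 10\right) \left(-110\right) = 13 \left(-110\right) = -1430$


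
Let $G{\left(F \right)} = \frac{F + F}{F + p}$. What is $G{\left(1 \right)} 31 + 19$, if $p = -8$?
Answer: $\frac{71}{7} \approx 10.143$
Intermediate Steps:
$G{\left(F \right)} = \frac{2 F}{-8 + F}$ ($G{\left(F \right)} = \frac{F + F}{F - 8} = \frac{2 F}{-8 + F}$)
$G{\left(1 \right)} 31 + 19 = 2 \cdot 1 \frac{1}{-8 + 1} \cdot 31 + 19 = 2 \cdot 1 \frac{1}{-7} \cdot 31 + 19 = 2 \cdot 1 \left(- \frac{1}{7}\right) 31 + 19 = \left(- \frac{2}{7}\right) 31 + 19 = - \frac{62}{7} + 19 = \frac{71}{7}$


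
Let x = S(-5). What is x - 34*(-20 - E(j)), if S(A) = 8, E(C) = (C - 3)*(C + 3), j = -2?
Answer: 518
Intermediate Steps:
E(C) = (-3 + C)*(3 + C)
x = 8
x - 34*(-20 - E(j)) = 8 - 34*(-20 - (-9 + (-2)²)) = 8 - 34*(-20 - (-9 + 4)) = 8 - 34*(-20 - 1*(-5)) = 8 - 34*(-20 + 5) = 8 - 34*(-15) = 8 + 510 = 518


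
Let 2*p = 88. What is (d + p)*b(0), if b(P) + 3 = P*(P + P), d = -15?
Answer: -87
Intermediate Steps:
p = 44 (p = (½)*88 = 44)
b(P) = -3 + 2*P² (b(P) = -3 + P*(P + P) = -3 + P*(2*P) = -3 + 2*P²)
(d + p)*b(0) = (-15 + 44)*(-3 + 2*0²) = 29*(-3 + 2*0) = 29*(-3 + 0) = 29*(-3) = -87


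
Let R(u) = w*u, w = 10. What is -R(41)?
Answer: -410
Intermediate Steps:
R(u) = 10*u
-R(41) = -10*41 = -1*410 = -410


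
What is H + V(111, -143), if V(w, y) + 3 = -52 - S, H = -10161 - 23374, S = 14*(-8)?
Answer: -33478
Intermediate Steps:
S = -112
H = -33535
V(w, y) = 57 (V(w, y) = -3 + (-52 - 1*(-112)) = -3 + (-52 + 112) = -3 + 60 = 57)
H + V(111, -143) = -33535 + 57 = -33478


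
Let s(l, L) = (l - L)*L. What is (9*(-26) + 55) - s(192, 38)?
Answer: -6031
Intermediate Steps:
s(l, L) = L*(l - L)
(9*(-26) + 55) - s(192, 38) = (9*(-26) + 55) - 38*(192 - 1*38) = (-234 + 55) - 38*(192 - 38) = -179 - 38*154 = -179 - 1*5852 = -179 - 5852 = -6031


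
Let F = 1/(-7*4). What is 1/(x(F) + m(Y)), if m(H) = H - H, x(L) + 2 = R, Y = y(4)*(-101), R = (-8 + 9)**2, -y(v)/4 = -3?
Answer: -1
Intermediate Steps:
y(v) = 12 (y(v) = -4*(-3) = 12)
F = -1/28 (F = 1/(-28) = -1/28 ≈ -0.035714)
R = 1 (R = 1**2 = 1)
Y = -1212 (Y = 12*(-101) = -1212)
x(L) = -1 (x(L) = -2 + 1 = -1)
m(H) = 0
1/(x(F) + m(Y)) = 1/(-1 + 0) = 1/(-1) = -1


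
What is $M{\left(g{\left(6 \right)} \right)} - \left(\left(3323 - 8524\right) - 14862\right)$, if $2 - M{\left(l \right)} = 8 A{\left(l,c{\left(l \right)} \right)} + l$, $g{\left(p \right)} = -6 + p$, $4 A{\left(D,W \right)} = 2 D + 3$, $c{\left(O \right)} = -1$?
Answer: $20059$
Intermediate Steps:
$A{\left(D,W \right)} = \frac{3}{4} + \frac{D}{2}$ ($A{\left(D,W \right)} = \frac{2 D + 3}{4} = \frac{3 + 2 D}{4} = \frac{3}{4} + \frac{D}{2}$)
$M{\left(l \right)} = -4 - 5 l$ ($M{\left(l \right)} = 2 - \left(8 \left(\frac{3}{4} + \frac{l}{2}\right) + l\right) = 2 - \left(\left(6 + 4 l\right) + l\right) = 2 - \left(6 + 5 l\right) = -4 - 5 l$)
$M{\left(g{\left(6 \right)} \right)} - \left(\left(3323 - 8524\right) - 14862\right) = \left(-4 - 5 \left(-6 + 6\right)\right) - \left(\left(3323 - 8524\right) - 14862\right) = \left(-4 - 0\right) - \left(-5201 - 14862\right) = \left(-4 + 0\right) - -20063 = -4 + 20063 = 20059$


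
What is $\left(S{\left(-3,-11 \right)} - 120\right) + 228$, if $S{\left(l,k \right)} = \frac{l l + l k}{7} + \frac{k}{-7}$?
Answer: $\frac{809}{7} \approx 115.57$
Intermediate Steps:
$S{\left(l,k \right)} = - \frac{k}{7} + \frac{l^{2}}{7} + \frac{k l}{7}$ ($S{\left(l,k \right)} = \left(l^{2} + k l\right) \frac{1}{7} + k \left(- \frac{1}{7}\right) = \left(\frac{l^{2}}{7} + \frac{k l}{7}\right) - \frac{k}{7} = - \frac{k}{7} + \frac{l^{2}}{7} + \frac{k l}{7}$)
$\left(S{\left(-3,-11 \right)} - 120\right) + 228 = \left(\left(\left(- \frac{1}{7}\right) \left(-11\right) + \frac{\left(-3\right)^{2}}{7} + \frac{1}{7} \left(-11\right) \left(-3\right)\right) - 120\right) + 228 = \left(\left(\frac{11}{7} + \frac{1}{7} \cdot 9 + \frac{33}{7}\right) - 120\right) + 228 = \left(\left(\frac{11}{7} + \frac{9}{7} + \frac{33}{7}\right) - 120\right) + 228 = \left(\frac{53}{7} - 120\right) + 228 = - \frac{787}{7} + 228 = \frac{809}{7}$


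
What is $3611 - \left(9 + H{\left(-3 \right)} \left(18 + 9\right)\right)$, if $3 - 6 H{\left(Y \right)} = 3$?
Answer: $3602$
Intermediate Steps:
$H{\left(Y \right)} = 0$ ($H{\left(Y \right)} = \frac{1}{2} - \frac{1}{2} = 0$)
$3611 - \left(9 + H{\left(-3 \right)} \left(18 + 9\right)\right) = 3611 - \left(9 + 0 \left(18 + 9\right)\right) = 3611 - \left(9 + 0 \cdot 27\right) = 3611 - \left(9 + 0\right) = 3611 - 9 = 3602$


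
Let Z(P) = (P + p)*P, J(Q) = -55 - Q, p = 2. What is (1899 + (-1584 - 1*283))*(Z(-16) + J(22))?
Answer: 4704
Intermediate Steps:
Z(P) = P*(2 + P) (Z(P) = (P + 2)*P = (2 + P)*P = P*(2 + P))
(1899 + (-1584 - 1*283))*(Z(-16) + J(22)) = (1899 + (-1584 - 1*283))*(-16*(2 - 16) + (-55 - 1*22)) = (1899 + (-1584 - 283))*(-16*(-14) + (-55 - 22)) = (1899 - 1867)*(224 - 77) = 32*147 = 4704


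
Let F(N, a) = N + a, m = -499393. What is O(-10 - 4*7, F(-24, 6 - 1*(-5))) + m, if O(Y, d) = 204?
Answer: -499189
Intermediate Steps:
O(-10 - 4*7, F(-24, 6 - 1*(-5))) + m = 204 - 499393 = -499189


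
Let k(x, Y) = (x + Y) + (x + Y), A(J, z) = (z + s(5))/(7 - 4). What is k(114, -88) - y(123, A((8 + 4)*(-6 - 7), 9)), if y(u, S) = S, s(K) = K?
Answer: 142/3 ≈ 47.333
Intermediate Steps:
A(J, z) = 5/3 + z/3 (A(J, z) = (z + 5)/(7 - 4) = (5 + z)/3 = (5 + z)*(1/3) = 5/3 + z/3)
k(x, Y) = 2*Y + 2*x (k(x, Y) = (Y + x) + (Y + x) = 2*Y + 2*x)
k(114, -88) - y(123, A((8 + 4)*(-6 - 7), 9)) = (2*(-88) + 2*114) - (5/3 + (1/3)*9) = (-176 + 228) - (5/3 + 3) = 52 - 1*14/3 = 52 - 14/3 = 142/3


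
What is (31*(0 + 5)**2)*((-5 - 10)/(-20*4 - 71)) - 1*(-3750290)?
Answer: 566305415/151 ≈ 3.7504e+6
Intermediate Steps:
(31*(0 + 5)**2)*((-5 - 10)/(-20*4 - 71)) - 1*(-3750290) = (31*5**2)*(-15/(-80 - 71)) + 3750290 = (31*25)*(-15/(-151)) + 3750290 = 775*(-15*(-1/151)) + 3750290 = 775*(15/151) + 3750290 = 11625/151 + 3750290 = 566305415/151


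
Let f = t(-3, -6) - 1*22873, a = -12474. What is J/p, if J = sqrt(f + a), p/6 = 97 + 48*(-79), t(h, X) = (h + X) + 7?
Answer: -I*sqrt(35349)/22170 ≈ -0.0084805*I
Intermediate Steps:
t(h, X) = 7 + X + h (t(h, X) = (X + h) + 7 = 7 + X + h)
p = -22170 (p = 6*(97 + 48*(-79)) = 6*(97 - 3792) = 6*(-3695) = -22170)
f = -22875 (f = (7 - 6 - 3) - 1*22873 = -2 - 22873 = -22875)
J = I*sqrt(35349) (J = sqrt(-22875 - 12474) = sqrt(-35349) = I*sqrt(35349) ≈ 188.01*I)
J/p = (I*sqrt(35349))/(-22170) = (I*sqrt(35349))*(-1/22170) = -I*sqrt(35349)/22170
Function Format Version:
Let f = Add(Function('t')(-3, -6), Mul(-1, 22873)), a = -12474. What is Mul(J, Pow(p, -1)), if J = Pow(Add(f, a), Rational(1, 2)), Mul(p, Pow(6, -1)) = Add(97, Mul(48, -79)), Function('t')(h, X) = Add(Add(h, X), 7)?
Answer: Mul(Rational(-1, 22170), I, Pow(35349, Rational(1, 2))) ≈ Mul(-0.0084805, I)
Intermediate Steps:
Function('t')(h, X) = Add(7, X, h) (Function('t')(h, X) = Add(Add(X, h), 7) = Add(7, X, h))
p = -22170 (p = Mul(6, Add(97, Mul(48, -79))) = Mul(6, Add(97, -3792)) = Mul(6, -3695) = -22170)
f = -22875 (f = Add(Add(7, -6, -3), Mul(-1, 22873)) = Add(-2, -22873) = -22875)
J = Mul(I, Pow(35349, Rational(1, 2))) (J = Pow(Add(-22875, -12474), Rational(1, 2)) = Pow(-35349, Rational(1, 2)) = Mul(I, Pow(35349, Rational(1, 2))) ≈ Mul(188.01, I))
Mul(J, Pow(p, -1)) = Mul(Mul(I, Pow(35349, Rational(1, 2))), Pow(-22170, -1)) = Mul(Mul(I, Pow(35349, Rational(1, 2))), Rational(-1, 22170)) = Mul(Rational(-1, 22170), I, Pow(35349, Rational(1, 2)))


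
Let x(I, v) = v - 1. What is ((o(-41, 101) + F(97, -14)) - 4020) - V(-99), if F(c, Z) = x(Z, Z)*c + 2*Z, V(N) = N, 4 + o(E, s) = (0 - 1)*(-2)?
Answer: -5406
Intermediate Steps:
o(E, s) = -2 (o(E, s) = -4 + (0 - 1)*(-2) = -4 - 1*(-2) = -4 + 2 = -2)
x(I, v) = -1 + v
F(c, Z) = 2*Z + c*(-1 + Z) (F(c, Z) = (-1 + Z)*c + 2*Z = c*(-1 + Z) + 2*Z = 2*Z + c*(-1 + Z))
((o(-41, 101) + F(97, -14)) - 4020) - V(-99) = ((-2 + (2*(-14) + 97*(-1 - 14))) - 4020) - 1*(-99) = ((-2 + (-28 + 97*(-15))) - 4020) + 99 = ((-2 + (-28 - 1455)) - 4020) + 99 = ((-2 - 1483) - 4020) + 99 = (-1485 - 4020) + 99 = -5505 + 99 = -5406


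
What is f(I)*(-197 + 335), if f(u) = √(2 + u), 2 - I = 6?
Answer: 138*I*√2 ≈ 195.16*I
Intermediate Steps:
I = -4 (I = 2 - 1*6 = 2 - 6 = -4)
f(I)*(-197 + 335) = √(2 - 4)*(-197 + 335) = √(-2)*138 = (I*√2)*138 = 138*I*√2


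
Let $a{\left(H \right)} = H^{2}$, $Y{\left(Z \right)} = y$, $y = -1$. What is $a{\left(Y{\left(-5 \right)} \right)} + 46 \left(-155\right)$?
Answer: $-7129$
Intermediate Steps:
$Y{\left(Z \right)} = -1$
$a{\left(Y{\left(-5 \right)} \right)} + 46 \left(-155\right) = \left(-1\right)^{2} + 46 \left(-155\right) = 1 - 7130 = -7129$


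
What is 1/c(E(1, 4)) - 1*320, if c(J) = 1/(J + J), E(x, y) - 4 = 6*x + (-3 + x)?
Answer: -304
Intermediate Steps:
E(x, y) = 1 + 7*x (E(x, y) = 4 + (6*x + (-3 + x)) = 4 + (-3 + 7*x) = 1 + 7*x)
c(J) = 1/(2*J)
1/c(E(1, 4)) - 1*320 = 1/(1/(2*(1 + 7*1))) - 1*320 = 1/(1/(2*(1 + 7))) - 320 = 1/((½)/8) - 320 = 1/((½)*(⅛)) - 320 = 1/(1/16) - 320 = 16 - 320 = -304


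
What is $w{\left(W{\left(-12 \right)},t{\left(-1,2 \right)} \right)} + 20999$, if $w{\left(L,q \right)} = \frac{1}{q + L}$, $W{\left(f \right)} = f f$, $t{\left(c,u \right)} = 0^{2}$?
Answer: $\frac{3023857}{144} \approx 20999.0$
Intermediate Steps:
$t{\left(c,u \right)} = 0$
$W{\left(f \right)} = f^{2}$
$w{\left(L,q \right)} = \frac{1}{L + q}$
$w{\left(W{\left(-12 \right)},t{\left(-1,2 \right)} \right)} + 20999 = \frac{1}{\left(-12\right)^{2} + 0} + 20999 = \frac{1}{144 + 0} + 20999 = \frac{1}{144} + 20999 = \frac{3023857}{144}$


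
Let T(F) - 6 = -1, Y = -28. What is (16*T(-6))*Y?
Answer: -2240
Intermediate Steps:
T(F) = 5 (T(F) = 6 - 1 = 5)
(16*T(-6))*Y = (16*5)*(-28) = 80*(-28) = -2240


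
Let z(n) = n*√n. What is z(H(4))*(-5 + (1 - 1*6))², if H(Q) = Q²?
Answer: 6400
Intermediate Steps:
z(n) = n^(3/2)
z(H(4))*(-5 + (1 - 1*6))² = (4²)^(3/2)*(-5 + (1 - 1*6))² = 16^(3/2)*(-5 + (1 - 6))² = 64*(-5 - 5)² = 64*(-10)² = 64*100 = 6400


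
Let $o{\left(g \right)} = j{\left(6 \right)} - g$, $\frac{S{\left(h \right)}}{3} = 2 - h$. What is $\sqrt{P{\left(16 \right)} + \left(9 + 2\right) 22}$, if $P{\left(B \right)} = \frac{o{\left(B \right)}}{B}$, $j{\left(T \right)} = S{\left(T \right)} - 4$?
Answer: $4 \sqrt{15} \approx 15.492$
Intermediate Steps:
$S{\left(h \right)} = 6 - 3 h$ ($S{\left(h \right)} = 3 \left(2 - h\right) = 6 - 3 h$)
$j{\left(T \right)} = 2 - 3 T$ ($j{\left(T \right)} = \left(6 - 3 T\right) - 4 = 2 - 3 T$)
$o{\left(g \right)} = -16 - g$ ($o{\left(g \right)} = \left(2 - 18\right) - g = -16 - g$)
$P{\left(B \right)} = \frac{-16 - B}{B}$
$\sqrt{P{\left(16 \right)} + \left(9 + 2\right) 22} = \sqrt{\frac{-16 - 16}{16} + \left(9 + 2\right) 22} = \sqrt{\frac{-16 - 16}{16} + 11 \cdot 22} = \sqrt{\frac{1}{16} \left(-32\right) + 242} = \sqrt{-2 + 242} = \sqrt{240} = 4 \sqrt{15}$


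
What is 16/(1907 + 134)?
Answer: 16/2041 ≈ 0.0078393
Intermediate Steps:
16/(1907 + 134) = 16/2041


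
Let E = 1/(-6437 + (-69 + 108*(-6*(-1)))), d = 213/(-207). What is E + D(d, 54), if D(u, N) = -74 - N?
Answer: -749825/5858 ≈ -128.00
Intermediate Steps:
d = -71/69 (d = 213*(-1/207) = -71/69 ≈ -1.0290)
E = -1/5858 (E = 1/(-6437 + (-69 + 108*6)) = 1/(-6437 + (-69 + 648)) = 1/(-6437 + 579) = 1/(-5858) = -1/5858 ≈ -0.00017071)
E + D(d, 54) = -1/5858 + (-74 - 1*54) = -1/5858 + (-74 - 54) = -1/5858 - 128 = -749825/5858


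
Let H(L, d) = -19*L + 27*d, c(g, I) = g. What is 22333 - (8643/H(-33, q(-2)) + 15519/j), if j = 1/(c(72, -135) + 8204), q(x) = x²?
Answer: -31461166076/245 ≈ -1.2841e+8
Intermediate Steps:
j = 1/8276 (j = 1/(72 + 8204) = 1/8276 ≈ 0.00012083)
22333 - (8643/H(-33, q(-2)) + 15519/j) = 22333 - (8643/(-19*(-33) + 27*(-2)²) + 15519/(1/8276)) = 22333 - (8643/(627 + 27*4) + 15519*8276) = 22333 - (8643/(627 + 108) + 128435244) = 22333 - (8643/735 + 128435244) = 22333 - (8643*(1/735) + 128435244) = 22333 - (2881/245 + 128435244) = 22333 - 1*31466637661/245 = 22333 - 31466637661/245 = -31461166076/245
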